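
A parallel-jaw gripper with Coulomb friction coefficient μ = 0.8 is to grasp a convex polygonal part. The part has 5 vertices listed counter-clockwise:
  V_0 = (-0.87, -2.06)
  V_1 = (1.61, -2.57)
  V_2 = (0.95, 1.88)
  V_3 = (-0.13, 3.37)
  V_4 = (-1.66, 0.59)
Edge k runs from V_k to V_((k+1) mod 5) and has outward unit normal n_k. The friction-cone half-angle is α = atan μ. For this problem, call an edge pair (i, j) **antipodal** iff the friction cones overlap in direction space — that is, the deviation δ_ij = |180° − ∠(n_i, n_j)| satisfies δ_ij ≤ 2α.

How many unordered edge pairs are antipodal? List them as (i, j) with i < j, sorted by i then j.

count = 7; pairs: (0,1), (0,2), (0,3), (1,3), (1,4), (2,3), (2,4)

α = atan 0.8 = 38.66°;  2α = 77.32°
n_0 = (-0.2014, -0.9795)
n_1 = (+0.9892, +0.1467)
n_2 = (+0.8097, +0.5869)
n_3 = (-0.8761, +0.4822)
n_4 = (-0.9583, -0.2857)
  (0,1): δ = 69.94°  ✓
  (0,2): δ = 42.44°  ✓
  (0,3): δ = 72.79°  ✓
  (0,4): δ = 118.22°  ·
  (1,2): δ = 152.50°  ·
  (1,3): δ = 37.26°  ✓
  (1,4): δ = 8.16°  ✓
  (2,3): δ = 64.76°  ✓
  (2,4): δ = 19.34°  ✓
  (3,4): δ = 134.57°  ·
antipodal pairs: 7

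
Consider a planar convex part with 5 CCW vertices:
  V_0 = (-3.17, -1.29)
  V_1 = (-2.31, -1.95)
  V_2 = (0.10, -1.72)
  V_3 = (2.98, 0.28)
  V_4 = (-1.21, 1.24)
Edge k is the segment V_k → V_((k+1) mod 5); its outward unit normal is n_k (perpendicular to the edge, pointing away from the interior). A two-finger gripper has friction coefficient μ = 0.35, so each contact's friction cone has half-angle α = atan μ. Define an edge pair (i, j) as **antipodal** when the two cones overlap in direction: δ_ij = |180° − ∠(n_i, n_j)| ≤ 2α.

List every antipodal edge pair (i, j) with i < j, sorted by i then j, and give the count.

count = 3; pairs: (0,3), (1,3), (2,4)

α = atan 0.35 = 19.29°;  2α = 38.58°
n_0 = (-0.6088, -0.7933)
n_1 = (+0.0950, -0.9955)
n_2 = (+0.5704, -0.8214)
n_3 = (+0.2233, +0.9747)
n_4 = (-0.7905, +0.6124)
  (0,1): δ = 137.04°  ·
  (0,2): δ = 107.72°  ·
  (0,3): δ = 24.60°  ✓
  (0,4): δ = 89.74°  ·
  (1,2): δ = 150.67°  ·
  (1,3): δ = 18.36°  ✓
  (1,4): δ = 46.78°  ·
  (2,3): δ = 47.68°  ·
  (2,4): δ = 17.46°  ✓
  (3,4): δ = 114.86°  ·
antipodal pairs: 3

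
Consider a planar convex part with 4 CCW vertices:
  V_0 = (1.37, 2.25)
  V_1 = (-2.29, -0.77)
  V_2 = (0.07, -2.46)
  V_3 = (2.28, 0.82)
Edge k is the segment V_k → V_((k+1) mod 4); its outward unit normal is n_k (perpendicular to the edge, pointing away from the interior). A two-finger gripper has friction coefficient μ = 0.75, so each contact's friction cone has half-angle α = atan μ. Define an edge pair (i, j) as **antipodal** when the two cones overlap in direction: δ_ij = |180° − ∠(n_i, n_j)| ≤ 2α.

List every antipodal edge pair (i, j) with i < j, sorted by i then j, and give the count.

α = atan 0.75 = 36.87°;  2α = 73.74°
n_0 = (-0.6364, +0.7713)
n_1 = (-0.5822, -0.8130)
n_2 = (+0.8293, -0.5588)
n_3 = (+0.8437, +0.5369)
  (0,1): δ = 75.13°  ·
  (0,2): δ = 16.50°  ✓
  (0,3): δ = 82.94°  ·
  (1,2): δ = 88.36°  ·
  (1,3): δ = 21.92°  ✓
  (2,3): δ = 113.56°  ·
antipodal pairs: 2

count = 2; pairs: (0,2), (1,3)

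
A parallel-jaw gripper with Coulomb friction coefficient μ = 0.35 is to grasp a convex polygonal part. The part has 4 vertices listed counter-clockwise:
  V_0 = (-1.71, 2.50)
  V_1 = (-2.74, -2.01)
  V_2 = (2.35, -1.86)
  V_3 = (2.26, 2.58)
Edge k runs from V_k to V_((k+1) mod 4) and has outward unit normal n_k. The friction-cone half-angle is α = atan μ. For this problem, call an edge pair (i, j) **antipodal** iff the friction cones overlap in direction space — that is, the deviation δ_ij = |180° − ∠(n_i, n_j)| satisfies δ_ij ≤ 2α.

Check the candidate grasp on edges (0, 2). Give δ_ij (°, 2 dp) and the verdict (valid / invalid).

δ = 14.03°, valid

α = atan 0.35 = 19.29°;  2α = 38.58°
edge 0: e_0 = (-1.03, -4.51);  n_0 = (-0.9749, +0.2226)
edge 2: e_2 = (-0.09, +4.44);  n_2 = (+0.9998, +0.0203)
∠(n_0, n_2) = 165.97°
δ = |180° − 165.97°| = 14.03°
14.03° ≤ 2α = 38.58°  →  valid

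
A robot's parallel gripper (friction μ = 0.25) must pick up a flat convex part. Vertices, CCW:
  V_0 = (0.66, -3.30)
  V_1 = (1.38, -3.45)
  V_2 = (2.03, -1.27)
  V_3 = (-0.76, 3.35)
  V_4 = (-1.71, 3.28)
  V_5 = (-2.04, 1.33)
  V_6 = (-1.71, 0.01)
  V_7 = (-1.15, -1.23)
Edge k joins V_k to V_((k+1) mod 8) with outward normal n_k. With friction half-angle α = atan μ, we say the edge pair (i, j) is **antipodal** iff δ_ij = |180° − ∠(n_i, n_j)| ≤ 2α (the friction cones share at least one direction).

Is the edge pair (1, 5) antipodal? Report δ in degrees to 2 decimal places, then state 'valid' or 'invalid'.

α = atan 0.25 = 14.04°;  2α = 28.07°
edge 1: e_1 = (+0.65, +2.18);  n_1 = (+0.9583, -0.2857)
edge 5: e_5 = (+0.33, -1.32);  n_5 = (-0.9701, -0.2425)
∠(n_1, n_5) = 149.36°
δ = |180° − 149.36°| = 30.64°
30.64° > 2α = 28.07°  →  invalid

δ = 30.64°, invalid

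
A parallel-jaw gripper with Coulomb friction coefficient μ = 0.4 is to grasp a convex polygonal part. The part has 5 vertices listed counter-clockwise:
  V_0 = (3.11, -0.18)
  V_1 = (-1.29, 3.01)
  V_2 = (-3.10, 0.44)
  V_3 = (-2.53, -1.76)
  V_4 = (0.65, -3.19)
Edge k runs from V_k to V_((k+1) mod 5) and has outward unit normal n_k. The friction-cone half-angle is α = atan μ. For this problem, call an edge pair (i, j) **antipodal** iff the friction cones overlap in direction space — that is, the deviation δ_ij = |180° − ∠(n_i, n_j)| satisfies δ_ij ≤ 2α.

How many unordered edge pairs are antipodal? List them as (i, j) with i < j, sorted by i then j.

α = atan 0.4 = 21.80°;  2α = 43.60°
n_0 = (+0.5870, +0.8096)
n_1 = (-0.8176, +0.5758)
n_2 = (-0.9680, -0.2508)
n_3 = (-0.4101, -0.9120)
n_4 = (+0.7743, -0.6328)
  (0,1): δ = 89.21°  ·
  (0,2): δ = 39.53°  ✓
  (0,3): δ = 11.73°  ✓
  (0,4): δ = 86.68°  ·
  (1,2): δ = 130.32°  ·
  (1,3): δ = 79.06°  ·
  (1,4): δ = 4.10°  ✓
  (2,3): δ = 128.74°  ·
  (2,4): δ = 53.78°  ·
  (3,4): δ = 105.05°  ·
antipodal pairs: 3

count = 3; pairs: (0,2), (0,3), (1,4)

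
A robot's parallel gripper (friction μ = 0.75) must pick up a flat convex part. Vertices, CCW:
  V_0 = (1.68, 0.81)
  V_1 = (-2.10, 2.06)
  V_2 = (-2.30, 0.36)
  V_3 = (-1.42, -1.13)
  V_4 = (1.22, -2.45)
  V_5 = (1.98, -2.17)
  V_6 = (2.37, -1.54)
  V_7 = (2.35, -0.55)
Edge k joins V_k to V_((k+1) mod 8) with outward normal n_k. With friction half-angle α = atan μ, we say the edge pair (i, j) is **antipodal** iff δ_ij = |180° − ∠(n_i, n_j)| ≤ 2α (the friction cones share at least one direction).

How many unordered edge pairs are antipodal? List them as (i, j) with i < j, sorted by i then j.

α = atan 0.75 = 36.87°;  2α = 73.74°
n_0 = (+0.3140, +0.9494)
n_1 = (-0.9932, +0.1168)
n_2 = (-0.8610, -0.5085)
n_3 = (-0.4472, -0.8944)
n_4 = (+0.3457, -0.9383)
n_5 = (+0.8503, -0.5264)
n_6 = (+0.9998, +0.0202)
n_7 = (+0.8971, +0.4419)
  (0,1): δ = 78.41°  ·
  (0,2): δ = 41.14°  ✓
  (0,3): δ = 8.27°  ✓
  (0,4): δ = 38.52°  ✓
  (0,5): δ = 76.54°  ·
  (0,6): δ = 109.46°  ·
  (0,7): δ = 134.53°  ·
  (1,2): δ = 142.72°  ·
  (1,3): δ = 109.86°  ·
  (1,4): δ = 63.07°  ✓
  (1,5): δ = 25.05°  ✓
  (1,6): δ = 7.87°  ✓
  (1,7): δ = 32.94°  ✓
  (2,3): δ = 147.13°  ·
  (2,4): δ = 100.34°  ·
  (2,5): δ = 62.33°  ✓
  (2,6): δ = 29.41°  ✓
  (2,7): δ = 4.34°  ✓
  (3,4): δ = 133.21°  ·
  (3,5): δ = 95.19°  ·
  (3,6): δ = 62.28°  ✓
  (3,7): δ = 37.21°  ✓
  (4,5): δ = 141.98°  ·
  (4,6): δ = 109.07°  ·
  (4,7): δ = 84.00°  ·
  (5,6): δ = 147.08°  ·
  (5,7): δ = 122.01°  ·
  (6,7): δ = 154.93°  ·
antipodal pairs: 12

count = 12; pairs: (0,2), (0,3), (0,4), (1,4), (1,5), (1,6), (1,7), (2,5), (2,6), (2,7), (3,6), (3,7)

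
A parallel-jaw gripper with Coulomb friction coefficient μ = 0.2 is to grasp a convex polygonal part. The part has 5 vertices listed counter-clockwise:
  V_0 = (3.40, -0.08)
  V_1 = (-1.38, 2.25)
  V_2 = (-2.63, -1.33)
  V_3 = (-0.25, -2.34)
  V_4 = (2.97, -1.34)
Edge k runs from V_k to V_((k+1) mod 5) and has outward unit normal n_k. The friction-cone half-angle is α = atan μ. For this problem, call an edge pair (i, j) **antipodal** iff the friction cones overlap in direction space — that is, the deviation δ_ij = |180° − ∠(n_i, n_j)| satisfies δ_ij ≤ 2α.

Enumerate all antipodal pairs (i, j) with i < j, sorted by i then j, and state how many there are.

count = 2; pairs: (0,2), (1,4)

α = atan 0.2 = 11.31°;  2α = 22.62°
n_0 = (+0.4382, +0.8989)
n_1 = (-0.9441, +0.3296)
n_2 = (-0.3906, -0.9205)
n_3 = (+0.2966, -0.9550)
n_4 = (+0.9464, -0.3230)
  (0,1): δ = 83.26°  ·
  (0,2): δ = 2.99°  ✓
  (0,3): δ = 43.24°  ·
  (0,4): δ = 97.14°  ·
  (1,2): δ = 93.75°  ·
  (1,3): δ = 53.50°  ·
  (1,4): δ = 0.40°  ✓
  (2,3): δ = 139.75°  ·
  (2,4): δ = 85.85°  ·
  (3,4): δ = 126.10°  ·
antipodal pairs: 2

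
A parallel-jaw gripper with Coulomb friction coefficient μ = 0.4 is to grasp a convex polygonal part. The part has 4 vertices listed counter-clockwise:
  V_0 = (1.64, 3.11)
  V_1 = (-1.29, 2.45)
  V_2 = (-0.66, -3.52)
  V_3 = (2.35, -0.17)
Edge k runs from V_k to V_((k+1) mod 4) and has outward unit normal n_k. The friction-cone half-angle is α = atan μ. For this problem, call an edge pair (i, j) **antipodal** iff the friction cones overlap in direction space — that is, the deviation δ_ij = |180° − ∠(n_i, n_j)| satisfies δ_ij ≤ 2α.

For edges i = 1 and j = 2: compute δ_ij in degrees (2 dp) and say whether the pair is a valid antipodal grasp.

δ = 47.96°, invalid

α = atan 0.4 = 21.80°;  2α = 43.60°
edge 1: e_1 = (+0.63, -5.97);  n_1 = (-0.9945, -0.1049)
edge 2: e_2 = (+3.01, +3.35);  n_2 = (+0.7438, -0.6684)
∠(n_1, n_2) = 132.04°
δ = |180° − 132.04°| = 47.96°
47.96° > 2α = 43.60°  →  invalid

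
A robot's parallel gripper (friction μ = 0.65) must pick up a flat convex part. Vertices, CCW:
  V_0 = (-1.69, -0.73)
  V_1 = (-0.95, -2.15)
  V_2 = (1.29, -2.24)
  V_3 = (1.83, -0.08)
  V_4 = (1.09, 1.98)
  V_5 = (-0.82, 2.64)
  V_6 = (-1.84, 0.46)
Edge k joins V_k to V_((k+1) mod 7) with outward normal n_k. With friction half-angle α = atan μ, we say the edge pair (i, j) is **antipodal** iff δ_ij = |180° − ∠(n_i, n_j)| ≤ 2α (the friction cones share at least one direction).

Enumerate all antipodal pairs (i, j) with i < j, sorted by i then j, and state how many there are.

count = 9; pairs: (0,2), (0,3), (0,4), (1,4), (2,5), (2,6), (3,5), (3,6), (4,6)

α = atan 0.65 = 33.02°;  2α = 66.05°
n_0 = (-0.8868, -0.4621)
n_1 = (-0.0401, -0.9992)
n_2 = (+0.9701, -0.2425)
n_3 = (+0.9411, +0.3381)
n_4 = (+0.3266, +0.9452)
n_5 = (-0.9058, +0.4238)
n_6 = (-0.9921, -0.1251)
  (0,1): δ = 119.83°  ·
  (0,2): δ = 41.56°  ✓
  (0,3): δ = 7.77°  ✓
  (0,4): δ = 43.41°  ✓
  (0,5): δ = 127.40°  ·
  (0,6): δ = 159.66°  ·
  (1,2): δ = 101.74°  ·
  (1,3): δ = 67.94°  ·
  (1,4): δ = 16.76°  ✓
  (1,5): δ = 67.23°  ·
  (1,6): δ = 99.49°  ·
  (2,3): δ = 146.20°  ·
  (2,4): δ = 95.03°  ·
  (2,5): δ = 11.04°  ✓
  (2,6): δ = 21.22°  ✓
  (3,4): δ = 128.82°  ·
  (3,5): δ = 44.83°  ✓
  (3,6): δ = 12.58°  ✓
  (4,5): δ = 96.01°  ·
  (4,6): δ = 63.75°  ✓
  (5,6): δ = 147.74°  ·
antipodal pairs: 9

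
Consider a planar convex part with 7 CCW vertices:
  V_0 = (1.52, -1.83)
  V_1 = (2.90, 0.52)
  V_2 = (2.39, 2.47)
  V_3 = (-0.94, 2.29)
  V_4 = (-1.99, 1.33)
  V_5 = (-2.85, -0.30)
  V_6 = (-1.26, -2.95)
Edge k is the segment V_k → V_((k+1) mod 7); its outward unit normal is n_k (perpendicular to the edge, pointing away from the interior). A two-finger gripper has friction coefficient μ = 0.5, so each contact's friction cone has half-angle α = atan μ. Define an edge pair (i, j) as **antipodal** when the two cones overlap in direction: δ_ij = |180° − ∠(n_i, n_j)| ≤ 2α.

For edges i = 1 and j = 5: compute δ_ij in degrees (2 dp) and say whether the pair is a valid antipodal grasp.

α = atan 0.5 = 26.57°;  2α = 53.13°
edge 1: e_1 = (-0.51, +1.95);  n_1 = (+0.9675, +0.2530)
edge 5: e_5 = (+1.59, -2.65);  n_5 = (-0.8575, -0.5145)
∠(n_1, n_5) = 163.69°
δ = |180° − 163.69°| = 16.31°
16.31° ≤ 2α = 53.13°  →  valid

δ = 16.31°, valid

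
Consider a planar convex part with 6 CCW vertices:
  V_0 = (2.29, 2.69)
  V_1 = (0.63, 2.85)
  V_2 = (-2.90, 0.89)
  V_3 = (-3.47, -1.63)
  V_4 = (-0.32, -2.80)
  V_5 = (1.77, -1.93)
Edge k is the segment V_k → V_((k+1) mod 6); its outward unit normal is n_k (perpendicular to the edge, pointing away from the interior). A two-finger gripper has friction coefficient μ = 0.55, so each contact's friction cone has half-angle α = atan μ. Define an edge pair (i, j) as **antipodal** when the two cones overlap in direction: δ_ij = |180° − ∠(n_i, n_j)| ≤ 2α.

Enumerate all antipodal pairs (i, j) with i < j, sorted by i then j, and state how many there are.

α = atan 0.55 = 28.81°;  2α = 57.62°
n_0 = (+0.0959, +0.9954)
n_1 = (-0.4854, +0.8743)
n_2 = (-0.9754, +0.2206)
n_3 = (-0.3482, -0.9374)
n_4 = (+0.3843, -0.9232)
n_5 = (+0.9937, -0.1118)
  (0,1): δ = 145.45°  ·
  (0,2): δ = 97.24°  ·
  (0,3): δ = 14.87°  ✓
  (0,4): δ = 28.11°  ✓
  (0,5): δ = 89.08°  ·
  (1,2): δ = 131.79°  ·
  (1,3): δ = 49.42°  ✓
  (1,4): δ = 6.44°  ✓
  (1,5): δ = 54.54°  ✓
  (2,3): δ = 97.63°  ·
  (2,4): δ = 54.65°  ✓
  (2,5): δ = 6.32°  ✓
  (3,4): δ = 137.02°  ·
  (3,5): δ = 76.05°  ·
  (4,5): δ = 119.02°  ·
antipodal pairs: 7

count = 7; pairs: (0,3), (0,4), (1,3), (1,4), (1,5), (2,4), (2,5)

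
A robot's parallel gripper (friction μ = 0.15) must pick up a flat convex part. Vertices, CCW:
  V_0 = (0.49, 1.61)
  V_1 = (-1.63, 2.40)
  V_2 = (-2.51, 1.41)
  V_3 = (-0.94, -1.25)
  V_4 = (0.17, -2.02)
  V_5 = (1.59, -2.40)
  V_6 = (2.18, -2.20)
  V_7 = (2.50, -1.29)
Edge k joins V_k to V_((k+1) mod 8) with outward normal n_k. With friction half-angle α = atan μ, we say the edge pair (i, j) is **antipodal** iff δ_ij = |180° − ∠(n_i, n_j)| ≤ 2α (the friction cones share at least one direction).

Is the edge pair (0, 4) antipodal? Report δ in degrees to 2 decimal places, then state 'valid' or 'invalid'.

δ = 5.46°, valid

α = atan 0.15 = 8.53°;  2α = 17.06°
edge 0: e_0 = (-2.12, +0.79);  n_0 = (+0.3492, +0.9371)
edge 4: e_4 = (+1.42, -0.38);  n_4 = (-0.2585, -0.9660)
∠(n_0, n_4) = 174.54°
δ = |180° − 174.54°| = 5.46°
5.46° ≤ 2α = 17.06°  →  valid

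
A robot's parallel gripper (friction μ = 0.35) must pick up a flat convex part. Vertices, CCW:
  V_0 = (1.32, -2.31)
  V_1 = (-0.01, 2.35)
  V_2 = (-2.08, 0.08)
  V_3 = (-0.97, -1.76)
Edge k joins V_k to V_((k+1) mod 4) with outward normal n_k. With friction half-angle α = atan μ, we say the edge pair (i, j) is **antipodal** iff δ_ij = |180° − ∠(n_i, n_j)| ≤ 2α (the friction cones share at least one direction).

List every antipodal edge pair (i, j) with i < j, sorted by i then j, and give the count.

α = atan 0.35 = 19.29°;  2α = 38.58°
n_0 = (+0.9616, +0.2744)
n_1 = (-0.7389, +0.6738)
n_2 = (-0.8563, -0.5165)
n_3 = (-0.2335, -0.9723)
  (0,1): δ = 58.29°  ·
  (0,2): δ = 15.17°  ✓
  (0,3): δ = 60.57°  ·
  (1,2): δ = 106.54°  ·
  (1,3): δ = 61.14°  ·
  (2,3): δ = 134.61°  ·
antipodal pairs: 1

count = 1; pairs: (0,2)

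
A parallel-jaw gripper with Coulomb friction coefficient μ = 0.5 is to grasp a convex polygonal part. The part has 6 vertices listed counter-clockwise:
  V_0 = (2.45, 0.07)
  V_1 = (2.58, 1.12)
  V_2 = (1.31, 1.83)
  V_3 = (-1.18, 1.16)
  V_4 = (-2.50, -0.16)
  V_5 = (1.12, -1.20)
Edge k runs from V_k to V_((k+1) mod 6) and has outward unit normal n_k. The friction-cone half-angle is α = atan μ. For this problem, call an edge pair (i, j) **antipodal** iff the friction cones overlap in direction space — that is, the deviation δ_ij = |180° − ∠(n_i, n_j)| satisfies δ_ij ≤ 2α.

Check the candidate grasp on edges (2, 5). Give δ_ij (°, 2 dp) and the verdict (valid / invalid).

δ = 28.62°, valid

α = atan 0.5 = 26.57°;  2α = 53.13°
edge 2: e_2 = (-2.49, -0.67);  n_2 = (-0.2598, +0.9657)
edge 5: e_5 = (+1.33, +1.27);  n_5 = (+0.6906, -0.7232)
∠(n_2, n_5) = 151.38°
δ = |180° − 151.38°| = 28.62°
28.62° ≤ 2α = 53.13°  →  valid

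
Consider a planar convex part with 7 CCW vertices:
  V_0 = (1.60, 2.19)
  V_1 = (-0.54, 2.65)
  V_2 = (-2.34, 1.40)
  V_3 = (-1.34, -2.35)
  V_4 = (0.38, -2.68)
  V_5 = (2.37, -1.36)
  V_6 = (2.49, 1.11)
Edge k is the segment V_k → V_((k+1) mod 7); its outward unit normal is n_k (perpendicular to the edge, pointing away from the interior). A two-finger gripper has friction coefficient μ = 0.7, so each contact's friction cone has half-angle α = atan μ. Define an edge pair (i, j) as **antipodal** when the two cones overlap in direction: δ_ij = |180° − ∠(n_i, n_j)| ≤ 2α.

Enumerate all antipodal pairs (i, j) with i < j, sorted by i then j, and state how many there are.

count = 9; pairs: (0,2), (0,3), (0,4), (1,3), (1,4), (1,5), (2,5), (2,6), (3,6)

α = atan 0.7 = 34.99°;  2α = 69.98°
n_0 = (+0.2102, +0.9777)
n_1 = (-0.5704, +0.8214)
n_2 = (-0.9662, -0.2577)
n_3 = (-0.1884, -0.9821)
n_4 = (+0.5528, -0.8333)
n_5 = (+0.9988, -0.0485)
n_6 = (+0.7717, +0.6360)
  (0,1): δ = 133.09°  ·
  (0,2): δ = 62.94°  ✓
  (0,3): δ = 1.27°  ✓
  (0,4): δ = 45.69°  ✓
  (0,5): δ = 99.35°  ·
  (0,6): δ = 141.62°  ·
  (1,2): δ = 109.85°  ·
  (1,3): δ = 45.64°  ✓
  (1,4): δ = 1.22°  ✓
  (1,5): δ = 52.44°  ✓
  (1,6): δ = 94.71°  ·
  (2,3): δ = 115.79°  ·
  (2,4): δ = 71.37°  ·
  (2,5): δ = 17.71°  ✓
  (2,6): δ = 24.56°  ✓
  (3,4): δ = 135.58°  ·
  (3,5): δ = 81.92°  ·
  (3,6): δ = 39.65°  ✓
  (4,5): δ = 126.34°  ·
  (4,6): δ = 84.07°  ·
  (5,6): δ = 137.73°  ·
antipodal pairs: 9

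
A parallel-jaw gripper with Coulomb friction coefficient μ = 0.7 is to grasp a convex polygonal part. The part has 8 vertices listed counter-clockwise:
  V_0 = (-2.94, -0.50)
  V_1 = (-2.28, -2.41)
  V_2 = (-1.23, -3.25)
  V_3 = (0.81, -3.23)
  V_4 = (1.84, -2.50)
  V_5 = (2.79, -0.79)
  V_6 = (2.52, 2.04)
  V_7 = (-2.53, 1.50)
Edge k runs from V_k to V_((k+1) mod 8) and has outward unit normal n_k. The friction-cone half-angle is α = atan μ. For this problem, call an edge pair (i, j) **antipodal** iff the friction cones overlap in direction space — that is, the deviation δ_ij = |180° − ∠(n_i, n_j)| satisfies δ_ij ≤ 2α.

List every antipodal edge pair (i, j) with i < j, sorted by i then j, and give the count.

α = atan 0.7 = 34.99°;  2α = 69.98°
n_0 = (-0.9452, -0.3266)
n_1 = (-0.6247, -0.7809)
n_2 = (+0.0098, -1.0000)
n_3 = (+0.5782, -0.8159)
n_4 = (+0.8742, -0.4856)
n_5 = (+0.9955, +0.0950)
n_6 = (-0.1063, +0.9943)
n_7 = (-0.9796, +0.2008)
  (0,1): δ = 147.72°  ·
  (0,2): δ = 108.50°  ·
  (0,3): δ = 73.74°  ·
  (0,4): δ = 48.12°  ✓
  (0,5): δ = 13.61°  ✓
  (0,6): δ = 77.04°  ·
  (0,7): δ = 149.35°  ·
  (1,2): δ = 140.78°  ·
  (1,3): δ = 106.01°  ·
  (1,4): δ = 80.39°  ·
  (1,5): δ = 45.89°  ✓
  (1,6): δ = 44.76°  ✓
  (1,7): δ = 117.07°  ·
  (2,3): δ = 145.24°  ·
  (2,4): δ = 119.62°  ·
  (2,5): δ = 85.11°  ·
  (2,6): δ = 5.54°  ✓
  (2,7): δ = 77.85°  ·
  (3,4): δ = 154.38°  ·
  (3,5): δ = 119.88°  ·
  (3,6): δ = 29.22°  ✓
  (3,7): δ = 43.09°  ✓
  (4,5): δ = 145.50°  ·
  (4,6): δ = 54.84°  ✓
  (4,7): δ = 17.47°  ✓
  (5,6): δ = 89.35°  ·
  (5,7): δ = 17.04°  ✓
  (6,7): δ = 107.69°  ·
antipodal pairs: 10

count = 10; pairs: (0,4), (0,5), (1,5), (1,6), (2,6), (3,6), (3,7), (4,6), (4,7), (5,7)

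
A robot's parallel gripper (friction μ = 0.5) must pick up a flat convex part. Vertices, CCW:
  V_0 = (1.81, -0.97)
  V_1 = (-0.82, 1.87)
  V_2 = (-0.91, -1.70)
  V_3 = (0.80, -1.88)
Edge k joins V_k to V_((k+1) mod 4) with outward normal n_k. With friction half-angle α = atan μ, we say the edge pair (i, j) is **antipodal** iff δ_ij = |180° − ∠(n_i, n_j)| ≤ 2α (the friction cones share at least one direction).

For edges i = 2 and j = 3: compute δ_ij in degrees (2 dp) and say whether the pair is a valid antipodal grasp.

α = atan 0.5 = 26.57°;  2α = 53.13°
edge 2: e_2 = (+1.71, -0.18);  n_2 = (-0.1047, -0.9945)
edge 3: e_3 = (+1.01, +0.91);  n_3 = (+0.6694, -0.7429)
∠(n_2, n_3) = 48.03°
δ = |180° − 48.03°| = 131.97°
131.97° > 2α = 53.13°  →  invalid

δ = 131.97°, invalid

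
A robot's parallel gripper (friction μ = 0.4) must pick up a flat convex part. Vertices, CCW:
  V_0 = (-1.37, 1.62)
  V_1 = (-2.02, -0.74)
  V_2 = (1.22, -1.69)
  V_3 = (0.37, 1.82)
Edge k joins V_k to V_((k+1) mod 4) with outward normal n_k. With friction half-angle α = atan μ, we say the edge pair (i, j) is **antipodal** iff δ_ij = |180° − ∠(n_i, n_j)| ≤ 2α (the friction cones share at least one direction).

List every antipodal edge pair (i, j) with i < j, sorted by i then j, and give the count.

count = 2; pairs: (0,2), (1,3)

α = atan 0.4 = 21.80°;  2α = 43.60°
n_0 = (-0.9641, +0.2655)
n_1 = (-0.2814, -0.9596)
n_2 = (+0.9719, +0.2354)
n_3 = (-0.1142, +0.9935)
  (0,1): δ = 90.94°  ·
  (0,2): δ = 29.01°  ✓
  (0,3): δ = 111.96°  ·
  (1,2): δ = 60.05°  ·
  (1,3): δ = 22.90°  ✓
  (2,3): δ = 97.06°  ·
antipodal pairs: 2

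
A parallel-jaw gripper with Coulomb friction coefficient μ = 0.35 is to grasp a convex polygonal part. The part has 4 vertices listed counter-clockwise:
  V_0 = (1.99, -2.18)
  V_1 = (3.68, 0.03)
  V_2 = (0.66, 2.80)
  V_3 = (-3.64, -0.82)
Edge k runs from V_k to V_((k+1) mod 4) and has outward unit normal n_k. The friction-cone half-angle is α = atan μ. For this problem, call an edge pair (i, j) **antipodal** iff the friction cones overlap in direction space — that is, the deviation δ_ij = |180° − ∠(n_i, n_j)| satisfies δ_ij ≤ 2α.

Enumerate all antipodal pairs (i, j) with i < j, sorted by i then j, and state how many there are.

count = 2; pairs: (0,2), (1,3)

α = atan 0.35 = 19.29°;  2α = 38.58°
n_0 = (+0.7944, -0.6075)
n_1 = (+0.6759, +0.7370)
n_2 = (-0.6440, +0.7650)
n_3 = (-0.2348, -0.9720)
  (0,1): δ = 95.12°  ·
  (0,2): δ = 12.50°  ✓
  (0,3): δ = 113.82°  ·
  (1,2): δ = 97.38°  ·
  (1,3): δ = 28.95°  ✓
  (2,3): δ = 53.67°  ·
antipodal pairs: 2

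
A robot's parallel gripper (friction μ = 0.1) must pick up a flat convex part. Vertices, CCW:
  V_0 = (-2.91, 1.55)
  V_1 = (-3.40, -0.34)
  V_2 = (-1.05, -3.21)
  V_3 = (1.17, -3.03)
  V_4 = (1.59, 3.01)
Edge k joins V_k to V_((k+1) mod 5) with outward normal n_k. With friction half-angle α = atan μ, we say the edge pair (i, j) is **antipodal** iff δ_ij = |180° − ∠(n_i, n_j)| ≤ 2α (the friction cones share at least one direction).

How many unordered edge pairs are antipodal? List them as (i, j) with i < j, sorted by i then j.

count = 1; pairs: (0,3)

α = atan 0.1 = 5.71°;  2α = 11.42°
n_0 = (-0.9680, +0.2510)
n_1 = (-0.7737, -0.6335)
n_2 = (+0.0808, -0.9967)
n_3 = (+0.9976, -0.0694)
n_4 = (-0.3086, +0.9512)
  (0,1): δ = 126.15°  ·
  (0,2): δ = 70.83°  ·
  (0,3): δ = 10.56°  ✓
  (0,4): δ = 122.51°  ·
  (1,2): δ = 124.68°  ·
  (1,3): δ = 43.29°  ·
  (1,4): δ = 68.66°  ·
  (2,3): δ = 98.61°  ·
  (2,4): δ = 13.34°  ·
  (3,4): δ = 68.05°  ·
antipodal pairs: 1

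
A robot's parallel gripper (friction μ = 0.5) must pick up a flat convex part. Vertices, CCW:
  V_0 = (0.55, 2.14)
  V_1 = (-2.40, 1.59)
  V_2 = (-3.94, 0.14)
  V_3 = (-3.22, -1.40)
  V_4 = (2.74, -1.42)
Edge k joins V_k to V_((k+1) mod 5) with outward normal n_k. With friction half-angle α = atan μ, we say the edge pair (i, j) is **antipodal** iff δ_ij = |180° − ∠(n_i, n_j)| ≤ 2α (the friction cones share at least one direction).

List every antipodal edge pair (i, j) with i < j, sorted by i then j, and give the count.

count = 3; pairs: (0,3), (1,3), (2,4)

α = atan 0.5 = 26.57°;  2α = 53.13°
n_0 = (-0.1833, +0.9831)
n_1 = (-0.6855, +0.7281)
n_2 = (-0.9059, -0.4235)
n_3 = (-0.0034, -1.0000)
n_4 = (+0.8517, +0.5240)
  (0,1): δ = 147.29°  ·
  (0,2): δ = 75.50°  ·
  (0,3): δ = 10.75°  ✓
  (0,4): δ = 111.04°  ·
  (1,2): δ = 108.22°  ·
  (1,3): δ = 43.47°  ✓
  (1,4): δ = 78.32°  ·
  (2,3): δ = 115.25°  ·
  (2,4): δ = 6.54°  ✓
  (3,4): δ = 58.21°  ·
antipodal pairs: 3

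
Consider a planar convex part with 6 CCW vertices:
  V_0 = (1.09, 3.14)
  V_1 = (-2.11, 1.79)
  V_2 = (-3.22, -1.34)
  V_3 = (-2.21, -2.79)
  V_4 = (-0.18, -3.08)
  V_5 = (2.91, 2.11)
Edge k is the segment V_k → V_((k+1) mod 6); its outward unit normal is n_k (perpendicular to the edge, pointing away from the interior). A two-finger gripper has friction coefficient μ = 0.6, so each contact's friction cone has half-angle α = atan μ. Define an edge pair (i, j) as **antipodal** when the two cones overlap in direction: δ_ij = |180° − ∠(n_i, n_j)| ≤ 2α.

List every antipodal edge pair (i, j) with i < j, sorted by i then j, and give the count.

count = 5; pairs: (0,3), (0,4), (1,4), (2,5), (3,5)

α = atan 0.6 = 30.96°;  2α = 61.93°
n_0 = (-0.3887, +0.9214)
n_1 = (-0.9425, +0.3342)
n_2 = (-0.8206, -0.5716)
n_3 = (-0.1414, -0.9899)
n_4 = (+0.8592, -0.5116)
n_5 = (+0.4925, +0.8703)
  (0,1): δ = 132.40°  ·
  (0,2): δ = 78.01°  ·
  (0,3): δ = 31.00°  ✓
  (0,4): δ = 36.36°  ✓
  (0,5): δ = 127.62°  ·
  (1,2): δ = 125.61°  ·
  (1,3): δ = 78.60°  ·
  (1,4): δ = 11.24°  ✓
  (1,5): δ = 80.02°  ·
  (2,3): δ = 132.99°  ·
  (2,4): δ = 65.63°  ·
  (2,5): δ = 25.63°  ✓
  (3,4): δ = 112.64°  ·
  (3,5): δ = 21.38°  ✓
  (4,5): δ = 88.74°  ·
antipodal pairs: 5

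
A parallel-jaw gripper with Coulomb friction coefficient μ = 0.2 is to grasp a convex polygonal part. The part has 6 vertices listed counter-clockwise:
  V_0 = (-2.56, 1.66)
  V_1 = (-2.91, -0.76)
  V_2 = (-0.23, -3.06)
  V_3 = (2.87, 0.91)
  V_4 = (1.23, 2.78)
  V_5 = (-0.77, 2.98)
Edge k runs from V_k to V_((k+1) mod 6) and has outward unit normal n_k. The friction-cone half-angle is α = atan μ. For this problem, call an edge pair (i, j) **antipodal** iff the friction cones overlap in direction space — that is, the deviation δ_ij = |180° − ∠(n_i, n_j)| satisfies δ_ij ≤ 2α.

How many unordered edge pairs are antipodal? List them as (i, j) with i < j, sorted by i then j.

count = 2; pairs: (1,3), (2,5)

α = atan 0.2 = 11.31°;  2α = 22.62°
n_0 = (-0.9897, +0.1431)
n_1 = (-0.6513, -0.7589)
n_2 = (+0.7882, -0.6155)
n_3 = (+0.7518, +0.6594)
n_4 = (+0.0995, +0.9950)
n_5 = (-0.5935, +0.8048)
  (0,1): δ = 122.41°  ·
  (0,2): δ = 29.76°  ·
  (0,3): δ = 49.48°  ·
  (0,4): δ = 92.52°  ·
  (0,5): δ = 134.64°  ·
  (1,2): δ = 87.35°  ·
  (1,3): δ = 8.11°  ✓
  (1,4): δ = 34.93°  ·
  (1,5): δ = 77.04°  ·
  (2,3): δ = 100.76°  ·
  (2,4): δ = 57.73°  ·
  (2,5): δ = 15.61°  ✓
  (3,4): δ = 136.96°  ·
  (3,5): δ = 94.84°  ·
  (4,5): δ = 137.88°  ·
antipodal pairs: 2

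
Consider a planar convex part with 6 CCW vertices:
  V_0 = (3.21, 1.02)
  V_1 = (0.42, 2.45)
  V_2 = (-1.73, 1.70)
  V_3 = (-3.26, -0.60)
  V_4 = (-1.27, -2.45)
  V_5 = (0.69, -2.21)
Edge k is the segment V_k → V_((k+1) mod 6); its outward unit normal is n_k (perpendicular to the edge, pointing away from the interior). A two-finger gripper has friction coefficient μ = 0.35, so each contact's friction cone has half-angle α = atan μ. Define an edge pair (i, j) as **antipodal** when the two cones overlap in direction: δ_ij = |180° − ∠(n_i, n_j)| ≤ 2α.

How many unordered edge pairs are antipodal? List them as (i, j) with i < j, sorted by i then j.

α = atan 0.35 = 19.29°;  2α = 38.58°
n_0 = (+0.4561, +0.8899)
n_1 = (-0.3294, +0.9442)
n_2 = (-0.8326, +0.5539)
n_3 = (-0.6809, -0.7324)
n_4 = (+0.1215, -0.9926)
n_5 = (+0.7884, -0.6151)
  (0,1): δ = 133.63°  ·
  (0,2): δ = 96.50°  ·
  (0,3): δ = 15.77°  ✓
  (0,4): δ = 34.12°  ✓
  (0,5): δ = 79.18°  ·
  (1,2): δ = 142.86°  ·
  (1,3): δ = 62.14°  ·
  (1,4): δ = 12.25°  ✓
  (1,5): δ = 32.81°  ✓
  (2,3): δ = 99.28°  ·
  (2,4): δ = 49.39°  ·
  (2,5): δ = 4.33°  ✓
  (3,4): δ = 130.11°  ·
  (3,5): δ = 85.05°  ·
  (4,5): δ = 134.94°  ·
antipodal pairs: 5

count = 5; pairs: (0,3), (0,4), (1,4), (1,5), (2,5)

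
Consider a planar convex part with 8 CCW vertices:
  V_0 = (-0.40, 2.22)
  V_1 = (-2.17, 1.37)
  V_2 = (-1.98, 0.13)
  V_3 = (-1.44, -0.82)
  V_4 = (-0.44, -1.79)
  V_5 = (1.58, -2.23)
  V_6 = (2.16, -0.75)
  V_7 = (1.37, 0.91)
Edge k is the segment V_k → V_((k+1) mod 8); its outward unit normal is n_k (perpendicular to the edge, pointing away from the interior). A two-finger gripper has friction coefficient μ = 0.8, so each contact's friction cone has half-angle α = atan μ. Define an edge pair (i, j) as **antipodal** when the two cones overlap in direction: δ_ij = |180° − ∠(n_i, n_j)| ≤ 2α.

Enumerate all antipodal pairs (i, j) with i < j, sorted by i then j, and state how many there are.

count = 14; pairs: (0,3), (0,4), (0,5), (1,5), (1,6), (1,7), (2,5), (2,6), (2,7), (3,5), (3,6), (3,7), (4,6), (4,7)

α = atan 0.8 = 38.66°;  2α = 77.32°
n_0 = (-0.4329, +0.9014)
n_1 = (-0.9885, -0.1515)
n_2 = (-0.8694, -0.4942)
n_3 = (-0.6963, -0.7178)
n_4 = (-0.2128, -0.9771)
n_5 = (+0.9311, -0.3649)
n_6 = (+0.9030, +0.4297)
n_7 = (+0.5949, +0.8038)
  (0,1): δ = 106.94°  ·
  (0,2): δ = 86.04°  ·
  (0,3): δ = 69.78°  ✓
  (0,4): δ = 37.94°  ✓
  (0,5): δ = 42.95°  ✓
  (0,6): δ = 89.80°  ·
  (0,7): δ = 117.84°  ·
  (1,2): δ = 159.10°  ·
  (1,3): δ = 142.84°  ·
  (1,4): δ = 111.00°  ·
  (1,5): δ = 30.11°  ✓
  (1,6): δ = 16.74°  ✓
  (1,7): δ = 44.78°  ✓
  (2,3): δ = 163.74°  ·
  (2,4): δ = 131.90°  ·
  (2,5): δ = 51.01°  ✓
  (2,6): δ = 4.16°  ✓
  (2,7): δ = 23.88°  ✓
  (3,4): δ = 148.16°  ·
  (3,5): δ = 67.27°  ✓
  (3,6): δ = 20.42°  ✓
  (3,7): δ = 7.62°  ✓
  (4,5): δ = 99.11°  ·
  (4,6): δ = 52.26°  ✓
  (4,7): δ = 24.22°  ✓
  (5,6): δ = 133.15°  ·
  (5,7): δ = 105.11°  ·
  (6,7): δ = 151.96°  ·
antipodal pairs: 14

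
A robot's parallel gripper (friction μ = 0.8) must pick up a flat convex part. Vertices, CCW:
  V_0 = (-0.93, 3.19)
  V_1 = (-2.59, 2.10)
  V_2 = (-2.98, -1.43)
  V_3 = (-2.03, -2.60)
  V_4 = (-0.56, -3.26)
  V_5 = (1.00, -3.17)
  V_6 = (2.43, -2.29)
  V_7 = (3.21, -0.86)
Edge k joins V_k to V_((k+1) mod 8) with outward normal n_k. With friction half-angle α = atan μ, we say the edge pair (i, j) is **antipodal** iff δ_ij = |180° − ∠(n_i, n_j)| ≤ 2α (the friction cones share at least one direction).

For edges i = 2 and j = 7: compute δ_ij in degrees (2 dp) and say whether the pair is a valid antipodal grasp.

δ = 6.55°, valid

α = atan 0.8 = 38.66°;  2α = 77.32°
edge 2: e_2 = (+0.95, -1.17);  n_2 = (-0.7763, -0.6303)
edge 7: e_7 = (-4.14, +4.05);  n_7 = (+0.6993, +0.7148)
∠(n_2, n_7) = 173.45°
δ = |180° − 173.45°| = 6.55°
6.55° ≤ 2α = 77.32°  →  valid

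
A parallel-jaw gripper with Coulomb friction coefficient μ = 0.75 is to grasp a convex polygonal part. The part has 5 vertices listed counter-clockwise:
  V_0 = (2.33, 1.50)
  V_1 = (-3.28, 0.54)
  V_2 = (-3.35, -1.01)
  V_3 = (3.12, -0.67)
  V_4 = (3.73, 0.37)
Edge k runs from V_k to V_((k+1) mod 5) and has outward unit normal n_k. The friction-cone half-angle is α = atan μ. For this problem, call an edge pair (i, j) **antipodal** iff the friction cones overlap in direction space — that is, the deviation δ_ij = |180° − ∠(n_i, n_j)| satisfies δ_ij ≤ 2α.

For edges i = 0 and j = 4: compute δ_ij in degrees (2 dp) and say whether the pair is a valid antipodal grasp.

α = atan 0.75 = 36.87°;  2α = 73.74°
edge 0: e_0 = (-5.61, -0.96);  n_0 = (-0.1687, +0.9857)
edge 4: e_4 = (-1.40, +1.13);  n_4 = (+0.6281, +0.7782)
∠(n_0, n_4) = 48.62°
δ = |180° − 48.62°| = 131.38°
131.38° > 2α = 73.74°  →  invalid

δ = 131.38°, invalid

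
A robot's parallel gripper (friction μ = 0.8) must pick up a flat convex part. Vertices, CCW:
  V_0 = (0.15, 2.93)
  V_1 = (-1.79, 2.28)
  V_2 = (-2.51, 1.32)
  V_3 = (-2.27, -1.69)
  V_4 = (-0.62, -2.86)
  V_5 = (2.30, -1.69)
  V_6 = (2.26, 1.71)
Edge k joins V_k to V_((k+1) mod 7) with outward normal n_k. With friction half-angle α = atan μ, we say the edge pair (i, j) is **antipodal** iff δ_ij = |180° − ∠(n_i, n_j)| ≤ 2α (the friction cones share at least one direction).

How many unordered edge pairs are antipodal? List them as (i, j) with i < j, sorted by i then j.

count = 11; pairs: (0,3), (0,4), (0,5), (1,4), (1,5), (2,4), (2,5), (2,6), (3,5), (3,6), (4,6)

α = atan 0.8 = 38.66°;  2α = 77.32°
n_0 = (-0.3177, +0.9482)
n_1 = (-0.8000, +0.6000)
n_2 = (-0.9968, -0.0795)
n_3 = (-0.5784, -0.8157)
n_4 = (+0.3719, -0.9283)
n_5 = (+0.9999, +0.0118)
n_6 = (+0.5006, +0.8657)
  (0,1): δ = 145.39°  ·
  (0,2): δ = 103.96°  ·
  (0,3): δ = 53.86°  ✓
  (0,4): δ = 3.31°  ✓
  (0,5): δ = 72.15°  ✓
  (0,6): δ = 131.44°  ·
  (1,2): δ = 138.57°  ·
  (1,3): δ = 88.47°  ·
  (1,4): δ = 31.29°  ✓
  (1,5): δ = 37.54°  ✓
  (1,6): δ = 96.83°  ·
  (2,3): δ = 129.90°  ·
  (2,4): δ = 72.72°  ✓
  (2,5): δ = 3.88°  ✓
  (2,6): δ = 55.40°  ✓
  (3,4): δ = 122.82°  ·
  (3,5): δ = 53.99°  ✓
  (3,6): δ = 5.30°  ✓
  (4,5): δ = 111.16°  ·
  (4,6): δ = 51.87°  ✓
  (5,6): δ = 120.71°  ·
antipodal pairs: 11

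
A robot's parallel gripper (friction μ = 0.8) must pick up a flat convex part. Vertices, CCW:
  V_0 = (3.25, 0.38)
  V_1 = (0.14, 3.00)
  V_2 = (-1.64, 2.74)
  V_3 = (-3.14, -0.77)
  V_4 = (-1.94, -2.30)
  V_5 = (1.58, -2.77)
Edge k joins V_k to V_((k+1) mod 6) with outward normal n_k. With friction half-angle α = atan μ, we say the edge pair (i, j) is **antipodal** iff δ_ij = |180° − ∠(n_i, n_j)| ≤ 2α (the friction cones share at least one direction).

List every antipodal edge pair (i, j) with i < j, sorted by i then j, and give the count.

count = 9; pairs: (0,2), (0,3), (0,4), (1,3), (1,4), (1,5), (2,4), (2,5), (3,5)

α = atan 0.8 = 38.66°;  2α = 77.32°
n_0 = (+0.6443, +0.7648)
n_1 = (-0.1445, +0.9895)
n_2 = (-0.9196, +0.3930)
n_3 = (-0.7869, -0.6171)
n_4 = (-0.1323, -0.9912)
n_5 = (+0.8835, -0.4684)
  (0,1): δ = 131.58°  ·
  (0,2): δ = 73.03°  ✓
  (0,3): δ = 11.78°  ✓
  (0,4): δ = 32.51°  ✓
  (0,5): δ = 102.18°  ·
  (1,2): δ = 121.45°  ·
  (1,3): δ = 60.20°  ✓
  (1,4): δ = 15.92°  ✓
  (1,5): δ = 53.76°  ✓
  (2,3): δ = 118.75°  ·
  (2,4): δ = 74.47°  ✓
  (2,5): δ = 4.79°  ✓
  (3,4): δ = 135.71°  ·
  (3,5): δ = 66.04°  ✓
  (4,5): δ = 110.33°  ·
antipodal pairs: 9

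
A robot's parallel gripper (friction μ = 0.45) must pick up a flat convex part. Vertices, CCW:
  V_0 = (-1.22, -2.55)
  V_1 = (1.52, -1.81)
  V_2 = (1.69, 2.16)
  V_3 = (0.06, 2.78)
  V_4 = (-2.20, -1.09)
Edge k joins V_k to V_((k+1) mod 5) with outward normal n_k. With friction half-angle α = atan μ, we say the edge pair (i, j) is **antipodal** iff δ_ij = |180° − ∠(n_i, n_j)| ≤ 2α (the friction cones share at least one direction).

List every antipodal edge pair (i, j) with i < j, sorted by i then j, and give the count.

count = 5; pairs: (0,2), (0,3), (1,3), (1,4), (2,4)

α = atan 0.45 = 24.23°;  2α = 48.46°
n_0 = (+0.2607, -0.9654)
n_1 = (+0.9991, -0.0428)
n_2 = (+0.3555, +0.9347)
n_3 = (-0.8635, +0.5043)
n_4 = (-0.8303, -0.5573)
  (0,1): δ = 107.57°  ·
  (0,2): δ = 35.94°  ✓
  (0,3): δ = 44.60°  ✓
  (0,4): δ = 108.76°  ·
  (1,2): δ = 108.37°  ·
  (1,3): δ = 27.83°  ✓
  (1,4): δ = 36.32°  ✓
  (2,3): δ = 99.46°  ·
  (2,4): δ = 35.30°  ✓
  (3,4): δ = 115.85°  ·
antipodal pairs: 5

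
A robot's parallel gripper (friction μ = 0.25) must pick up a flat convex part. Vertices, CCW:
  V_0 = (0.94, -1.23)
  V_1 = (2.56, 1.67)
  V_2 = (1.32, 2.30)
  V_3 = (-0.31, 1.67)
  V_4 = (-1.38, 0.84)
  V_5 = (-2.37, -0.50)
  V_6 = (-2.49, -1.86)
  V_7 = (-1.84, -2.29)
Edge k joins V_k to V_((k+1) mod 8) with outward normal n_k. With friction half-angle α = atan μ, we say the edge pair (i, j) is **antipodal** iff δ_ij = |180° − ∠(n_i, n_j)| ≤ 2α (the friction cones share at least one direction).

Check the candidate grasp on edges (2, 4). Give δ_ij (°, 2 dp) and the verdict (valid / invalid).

δ = 147.59°, invalid

α = atan 0.25 = 14.04°;  2α = 28.07°
edge 2: e_2 = (-1.63, -0.63);  n_2 = (-0.3605, +0.9328)
edge 4: e_4 = (-0.99, -1.34);  n_4 = (-0.8043, +0.5942)
∠(n_2, n_4) = 32.41°
δ = |180° − 32.41°| = 147.59°
147.59° > 2α = 28.07°  →  invalid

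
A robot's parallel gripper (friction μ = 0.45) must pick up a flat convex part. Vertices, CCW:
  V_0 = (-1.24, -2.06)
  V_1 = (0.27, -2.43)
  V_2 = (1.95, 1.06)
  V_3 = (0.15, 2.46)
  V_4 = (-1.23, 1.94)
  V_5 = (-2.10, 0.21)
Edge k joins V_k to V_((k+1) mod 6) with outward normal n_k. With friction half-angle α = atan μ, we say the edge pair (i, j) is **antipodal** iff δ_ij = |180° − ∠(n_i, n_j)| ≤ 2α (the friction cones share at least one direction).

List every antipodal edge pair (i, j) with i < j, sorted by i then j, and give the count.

α = atan 0.45 = 24.23°;  2α = 48.46°
n_0 = (-0.2380, -0.9713)
n_1 = (+0.9010, -0.4337)
n_2 = (+0.6139, +0.7894)
n_3 = (-0.3526, +0.9358)
n_4 = (-0.8934, +0.4493)
n_5 = (-0.9351, -0.3543)
  (0,1): δ = 101.94°  ·
  (0,2): δ = 24.11°  ✓
  (0,3): δ = 34.42°  ✓
  (0,4): δ = 77.07°  ·
  (0,5): δ = 124.52°  ·
  (1,2): δ = 102.17°  ·
  (1,3): δ = 43.65°  ✓
  (1,4): δ = 0.99°  ✓
  (1,5): δ = 46.45°  ✓
  (2,3): δ = 121.48°  ·
  (2,4): δ = 78.82°  ·
  (2,5): δ = 31.38°  ✓
  (3,4): δ = 137.34°  ·
  (3,5): δ = 89.90°  ·
  (4,5): δ = 132.55°  ·
antipodal pairs: 6

count = 6; pairs: (0,2), (0,3), (1,3), (1,4), (1,5), (2,5)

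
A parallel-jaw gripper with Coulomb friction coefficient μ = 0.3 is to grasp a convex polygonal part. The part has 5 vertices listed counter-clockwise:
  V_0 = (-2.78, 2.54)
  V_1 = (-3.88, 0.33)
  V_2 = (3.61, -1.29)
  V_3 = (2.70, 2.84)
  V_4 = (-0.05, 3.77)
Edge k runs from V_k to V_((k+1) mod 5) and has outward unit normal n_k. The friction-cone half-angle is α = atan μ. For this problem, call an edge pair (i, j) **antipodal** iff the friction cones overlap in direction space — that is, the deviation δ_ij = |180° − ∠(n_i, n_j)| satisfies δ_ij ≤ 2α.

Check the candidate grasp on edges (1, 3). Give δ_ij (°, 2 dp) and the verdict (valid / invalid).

α = atan 0.3 = 16.70°;  2α = 33.40°
edge 1: e_1 = (+7.49, -1.62);  n_1 = (-0.2114, -0.9774)
edge 3: e_3 = (-2.75, +0.93);  n_3 = (+0.3204, +0.9473)
∠(n_1, n_3) = 173.52°
δ = |180° − 173.52°| = 6.48°
6.48° ≤ 2α = 33.40°  →  valid

δ = 6.48°, valid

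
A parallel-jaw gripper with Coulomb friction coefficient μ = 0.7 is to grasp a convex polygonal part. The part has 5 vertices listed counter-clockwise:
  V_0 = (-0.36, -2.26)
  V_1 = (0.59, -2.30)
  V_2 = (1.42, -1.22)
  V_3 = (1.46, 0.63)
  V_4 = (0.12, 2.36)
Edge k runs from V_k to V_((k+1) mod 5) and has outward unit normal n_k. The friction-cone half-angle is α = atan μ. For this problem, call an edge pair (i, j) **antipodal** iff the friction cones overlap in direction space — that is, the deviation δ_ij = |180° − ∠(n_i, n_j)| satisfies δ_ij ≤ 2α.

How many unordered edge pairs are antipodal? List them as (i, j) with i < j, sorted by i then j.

count = 4; pairs: (0,3), (1,4), (2,4), (3,4)

α = atan 0.7 = 34.99°;  2α = 69.98°
n_0 = (-0.0421, -0.9991)
n_1 = (+0.7929, -0.6094)
n_2 = (+0.9998, -0.0216)
n_3 = (+0.7906, +0.6124)
n_4 = (-0.9946, +0.1033)
  (0,1): δ = 125.13°  ·
  (0,2): δ = 88.83°  ·
  (0,3): δ = 49.83°  ✓
  (0,4): δ = 86.48°  ·
  (1,2): δ = 143.70°  ·
  (1,3): δ = 104.70°  ·
  (1,4): δ = 31.61°  ✓
  (2,3): δ = 141.00°  ·
  (2,4): δ = 4.69°  ✓
  (3,4): δ = 43.69°  ✓
antipodal pairs: 4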